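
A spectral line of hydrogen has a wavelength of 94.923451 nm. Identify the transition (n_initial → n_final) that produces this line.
n = 5 → n = 1

First, find the photon energy from the wavelength (hc = 1239.84 eV·nm):
E = hc/λ = 1239.84 eV·nm / 94.923451 nm = 13.061472 eV

The energy levels of hydrogen satisfy E_n = -13.6057 / n² eV, so an emission n_i → n_f releases
ΔE = 13.6057 × (1/n_f² − 1/n_i²) eV.

Setting ΔE equal to the photon energy:
1/n_f² − 1/n_i² = 13.061472 / 13.6057 = 0.96000000

Since 1/n_i² must be positive, we need 1/n_f² > 0.96000000, i.e. n_f ≤ 1. For each allowed n_f, solve n_i = (1/n_f² − 0.96000000)^(−1/2) and check whether it is a whole number:
  n_f = 1: 1/n_i² = 1.00000000 − 0.96000000 = 0.04000000 → n_i = 5.000  → integer, n_i = 5 ✓

Only n_f = 1 gives an integer upper level, n_i = 5.

The transition is from n = 5 to n = 1 (emission).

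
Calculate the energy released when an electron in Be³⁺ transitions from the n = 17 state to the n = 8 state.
2.64817 eV

The energy levels are E_n = -13.6057 Z² eV / n².

Energy at n = 17: E_17 = -13.6057 × 4² / 17² = -0.75325675 eV
Energy at n = 8: E_8 = -13.6057 × 4² / 8² = -3.40142500 eV

For emission (electron falling to lower state), the photon energy is:
E_photon = E_17 - E_8 = |-0.75325675 - (-3.40142500)|
E_photon = 2.64817 eV

This energy is carried away by the emitted photon.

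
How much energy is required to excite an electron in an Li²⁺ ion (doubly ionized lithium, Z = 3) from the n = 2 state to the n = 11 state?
29.600831 eV

The energy levels of a hydrogen-like atom are E_n = -13.6057 Z² eV / n².

Energy at n = 2: E_2 = -13.6057 × 3² / 2² = -30.612825000 eV
Energy at n = 11: E_11 = -13.6057 × 3² / 11² = -1.011994215 eV

The excitation energy is the difference:
ΔE = E_11 - E_2
ΔE = -1.011994215 - (-30.612825000)
ΔE = 29.600831 eV

Since this is positive, energy must be absorbed (photon absorption).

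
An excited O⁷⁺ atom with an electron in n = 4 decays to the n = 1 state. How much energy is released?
816.34200 eV

The energy levels are E_n = -13.6057 Z² eV / n².

Energy at n = 4: E_4 = -13.6057 × 8² / 4² = -54.42280000 eV
Energy at n = 1: E_1 = -13.6057 × 8² / 1² = -870.76480000 eV

For emission (electron falling to lower state), the photon energy is:
E_photon = E_4 - E_1 = |-54.42280000 - (-870.76480000)|
E_photon = 816.34200 eV

This energy is carried away by the emitted photon.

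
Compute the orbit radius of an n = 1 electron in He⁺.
0.026459 nm (or 0.264589 Å)

The Bohr radius formula is:
r_n = n² a₀ / Z

where a₀ = 0.052917721 nm is the Bohr radius.

For He⁺ (Z = 2) at n = 1:
r_1 = 1² × 0.052917721 nm / 2
r_1 = 1 × 0.052917721 nm / 2
r_1 = 0.0529177 nm / 2
r_1 = 0.026459 nm

The electron orbits at approximately 0.026459 nm from the nucleus.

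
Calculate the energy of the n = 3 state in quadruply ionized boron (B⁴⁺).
-37.794 eV

For hydrogen-like ions, the energy levels scale with Z²:
E_n = -13.6057 Z² / n² eV

For B⁴⁺ (Z = 5) at n = 3:
E_3 = -13.6057 × 5² / 3²
E_3 = -13.6057 × 25 / 9
E_3 = -340.1425 / 9
E_3 = -37.794 eV

The energy is 25 times more negative than hydrogen at the same n due to the stronger nuclear charge.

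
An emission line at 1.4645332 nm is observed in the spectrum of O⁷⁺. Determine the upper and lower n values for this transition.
n = 6 → n = 1

First, find the photon energy from the wavelength (hc = 1239.84 eV·nm):
E = hc/λ = 1239.84 eV·nm / 1.4645332 nm = 846.57692 eV

The energy levels of O⁷⁺ satisfy E_n = -13.6057 × 8² / n² eV, so an emission n_i → n_f releases
ΔE = 13.6057 × 8² × (1/n_f² − 1/n_i²) eV.

Setting ΔE equal to the photon energy:
1/n_f² − 1/n_i² = 846.57692 / (13.6057 × 8²) = 0.97222226

Since 1/n_i² must be positive, we need 1/n_f² > 0.97222226, i.e. n_f ≤ 1. For each allowed n_f, solve n_i = (1/n_f² − 0.97222226)^(−1/2) and check whether it is a whole number:
  n_f = 1: 1/n_i² = 1.00000000 − 0.97222226 = 0.02777774 → n_i = 6.000  → integer, n_i = 6 ✓

Only n_f = 1 gives an integer upper level, n_i = 6.

The transition is from n = 6 to n = 1 (emission).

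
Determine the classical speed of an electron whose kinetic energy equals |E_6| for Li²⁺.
1.094e+06 m/s (or 0.36487% of c)

The binding energy at n = 6 for Li²⁺ is:
E_6 = -13.6057 × 3²/6² = -3.4014250 eV
|E_6| = 3.4014250 eV

Convert to Joules:
KE = 3.4014250 eV × (1.602177 × 10⁻¹⁹ J/eV) = 5.44968e-19 J

Using KE = ½mv²:
v = √(2·KE/m_e)
v = √(2 × 5.44968e-19 J / 9.10938 × 10⁻³¹ kg)
v = 1.094e+06 m/s

This is approximately 0.36487% the speed of light.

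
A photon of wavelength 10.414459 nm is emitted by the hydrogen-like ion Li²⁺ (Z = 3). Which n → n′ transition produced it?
n = 6 → n = 1

First, find the photon energy from the wavelength (hc = 1239.84 eV·nm):
E = hc/λ = 1239.84 eV·nm / 10.414459 nm = 119.04987 eV

The energy levels of Li²⁺ satisfy E_n = -13.6057 × 3² / n² eV, so an emission n_i → n_f releases
ΔE = 13.6057 × 3² × (1/n_f² − 1/n_i²) eV.

Setting ΔE equal to the photon energy:
1/n_f² − 1/n_i² = 119.04987 / (13.6057 × 3²) = 0.97222218

Since 1/n_i² must be positive, we need 1/n_f² > 0.97222218, i.e. n_f ≤ 1. For each allowed n_f, solve n_i = (1/n_f² − 0.97222218)^(−1/2) and check whether it is a whole number:
  n_f = 1: 1/n_i² = 1.00000000 − 0.97222218 = 0.02777782 → n_i = 6.000  → integer, n_i = 6 ✓

Only n_f = 1 gives an integer upper level, n_i = 6.

The transition is from n = 6 to n = 1 (emission).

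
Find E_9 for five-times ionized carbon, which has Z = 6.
-6.047 eV

For hydrogen-like ions, the energy levels scale with Z²:
E_n = -13.6057 Z² / n² eV

For C⁵⁺ (Z = 6) at n = 9:
E_9 = -13.6057 × 6² / 9²
E_9 = -13.6057 × 36 / 81
E_9 = -489.8052 / 81
E_9 = -6.047 eV

The energy is 36 times more negative than hydrogen at the same n due to the stronger nuclear charge.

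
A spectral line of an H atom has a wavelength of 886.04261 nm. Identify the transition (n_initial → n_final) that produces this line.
n = 11 → n = 3

First, find the photon energy from the wavelength (hc = 1239.84 eV·nm):
E = hc/λ = 1239.84 eV·nm / 886.04261 nm = 1.3993006 eV

The energy levels of hydrogen satisfy E_n = -13.6057 / n² eV, so an emission n_i → n_f releases
ΔE = 13.6057 × (1/n_f² − 1/n_i²) eV.

Setting ΔE equal to the photon energy:
1/n_f² − 1/n_i² = 1.3993006 / 13.6057 = 0.10284665

Since 1/n_i² must be positive, we need 1/n_f² > 0.10284665, i.e. n_f ≤ 3. For each allowed n_f, solve n_i = (1/n_f² − 0.10284665)^(−1/2) and check whether it is a whole number:
  n_f = 1: 1/n_i² = 1.00000000 − 0.10284665 = 0.89715335 → n_i = 1.056  (not an integer) ✗
  n_f = 2: 1/n_i² = 0.25000000 − 0.10284665 = 0.14715335 → n_i = 2.607  (not an integer) ✗
  n_f = 3: 1/n_i² = 0.11111111 − 0.10284665 = 0.00826446 → n_i = 11.000  → integer, n_i = 11 ✓

Only n_f = 3 gives an integer upper level, n_i = 11.

The transition is from n = 11 to n = 3 (emission).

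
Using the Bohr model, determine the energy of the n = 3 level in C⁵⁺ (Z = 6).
-54.42 eV

For hydrogen-like ions, the energy levels scale with Z²:
E_n = -13.6057 Z² / n² eV

For C⁵⁺ (Z = 6) at n = 3:
E_3 = -13.6057 × 6² / 3²
E_3 = -13.6057 × 36 / 9
E_3 = -489.8052 / 9
E_3 = -54.42 eV

The energy is 36 times more negative than hydrogen at the same n due to the stronger nuclear charge.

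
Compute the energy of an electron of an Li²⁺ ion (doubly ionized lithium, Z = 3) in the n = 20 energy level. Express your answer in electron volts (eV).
-0.31 eV

The energy levels of a hydrogen-like atom are given by:
E_n = -13.6057 Z² / n² eV  (with Z = 3 for Li²⁺)

For n = 20:
E_20 = -13.6057 × 3² / 20²
E_20 = -13.6057 × 9 / 400
E_20 = -0.31 eV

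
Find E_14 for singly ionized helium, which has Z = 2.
-0.27767 eV

For hydrogen-like ions, the energy levels scale with Z²:
E_n = -13.6057 Z² / n² eV

For He⁺ (Z = 2) at n = 14:
E_14 = -13.6057 × 2² / 14²
E_14 = -13.6057 × 4 / 196
E_14 = -54.4228 / 196
E_14 = -0.27767 eV

The energy is 4 times more negative than hydrogen at the same n due to the stronger nuclear charge.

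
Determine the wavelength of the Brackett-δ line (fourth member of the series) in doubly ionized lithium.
216.003587 nm

The lines of a series are numbered from the longest wavelength (smallest ΔE) outward; the fourth line is the transition from n = n_f + 4 to n_f.
The Brackett series has all transitions ending at n_f = 4.

For Li²⁺ (Z = 3), the fourth line (δ-line) is the jump from n = 8 to n = 4:
E_8 = -13.6057 × 3² / 8² = -1.9133015625 eV
E_4 = -13.6057 × 3² / 4² = -7.6532062500 eV
ΔE = E_8 - E_4 = 5.7399046875 eV

λ = hc/E = 1239.84 eV·nm / 5.7399046875 eV
λ = 216.003587 nm

This is the δ-line of the Brackett series in Li²⁺.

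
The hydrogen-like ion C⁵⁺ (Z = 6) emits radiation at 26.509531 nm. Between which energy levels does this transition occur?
n = 8 → n = 3

First, find the photon energy from the wavelength (hc = 1239.84 eV·nm):
E = hc/λ = 1239.84 eV·nm / 26.509531 nm = 46.769594 eV

The energy levels of C⁵⁺ satisfy E_n = -13.6057 × 6² / n² eV, so an emission n_i → n_f releases
ΔE = 13.6057 × 6² × (1/n_f² − 1/n_i²) eV.

Setting ΔE equal to the photon energy:
1/n_f² − 1/n_i² = 46.769594 / (13.6057 × 6²) = 0.095486112

Since 1/n_i² must be positive, we need 1/n_f² > 0.095486112, i.e. n_f ≤ 3. For each allowed n_f, solve n_i = (1/n_f² − 0.095486112)^(−1/2) and check whether it is a whole number:
  n_f = 1: 1/n_i² = 1.000000000 − 0.095486112 = 0.904513888 → n_i = 1.051  (not an integer) ✗
  n_f = 2: 1/n_i² = 0.250000000 − 0.095486112 = 0.154513888 → n_i = 2.544  (not an integer) ✗
  n_f = 3: 1/n_i² = 0.111111111 − 0.095486112 = 0.015624999 → n_i = 8.000  → integer, n_i = 8 ✓

Only n_f = 3 gives an integer upper level, n_i = 8.

The transition is from n = 8 to n = 3 (emission).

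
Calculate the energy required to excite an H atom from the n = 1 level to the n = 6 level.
13.227764 eV

The energy levels of a hydrogen-like atom are E_n = -13.6057 eV / n².

Energy at n = 1: E_1 = -13.6057 / 1² = -13.605700000 eV
Energy at n = 6: E_6 = -13.6057 / 6² = -0.377936111 eV

The excitation energy is the difference:
ΔE = E_6 - E_1
ΔE = -0.377936111 - (-13.605700000)
ΔE = 13.227764 eV

Since this is positive, energy must be absorbed (photon absorption).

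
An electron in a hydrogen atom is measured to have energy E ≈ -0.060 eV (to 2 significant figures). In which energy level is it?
n = 15

The exact energy levels follow E_n = -13.6057 eV / n².

The measured value (-0.060 eV) is reported to only 2 significant figures, so we must test candidate n values and see which one matches to that precision.

Candidate energies:
  n = 13:  E = -13.6057/13² = -0.08051 eV
  n = 14:  E = -13.6057/14² = -0.06942 eV
  n = 15:  E = -13.6057/15² = -0.06047 eV  ← matches
  n = 16:  E = -13.6057/16² = -0.05315 eV
  n = 17:  E = -13.6057/17² = -0.04708 eV

Checking against the measurement of -0.060 eV (2 sig figs), only n = 15 agrees:
E_15 = -0.06047 eV, which rounds to -0.060 eV ✓

Therefore n = 15.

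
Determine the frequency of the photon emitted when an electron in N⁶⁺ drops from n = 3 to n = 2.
2.24e+16 Hz

First, find the transition energy:
E_3 = -13.6057 × 7² / 3² = -74.0754778 eV
E_2 = -13.6057 × 7² / 2² = -166.6698250 eV
|ΔE| = |E_2 - E_3| = 92.5943472 eV

Convert to Joules: E = 92.5943472 eV × (1.602177 × 10⁻¹⁹ J/eV) = 1.4835e-17 J

Using E = hf:
f = E/h = 1.4835e-17 J / (6.62607 × 10⁻³⁴ J·s)
f = 2.24e+16 Hz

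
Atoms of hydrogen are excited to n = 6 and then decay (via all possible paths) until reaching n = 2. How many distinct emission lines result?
10

The electron can occupy levels n = 2, 3, ..., 6 during de-excitation — that is m = 6 - 2 + 1 = 5 distinct levels.

The number of distinct spectral lines equals the number of ways to choose 2 of these m levels (each pair gives one possible emission transition):

Number of lines = m(m-1)/2 = 5×4/2 = 10

These correspond to all possible transitions between the 5 levels:
6 → 5, 6 → 4, 6 → 3, 6 → 2, 5 → 4, 5 → 3, 5 → 2, 4 → 3...

Each transition produces a photon with a unique energy (and thus wavelength). This count does not depend on Z.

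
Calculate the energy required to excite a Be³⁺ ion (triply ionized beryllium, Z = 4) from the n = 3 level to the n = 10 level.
22.010999 eV

The energy levels of a hydrogen-like atom are E_n = -13.6057 Z² eV / n².

Energy at n = 3: E_3 = -13.6057 × 4² / 3² = -24.187911111 eV
Energy at n = 10: E_10 = -13.6057 × 4² / 10² = -2.176912000 eV

The excitation energy is the difference:
ΔE = E_10 - E_3
ΔE = -2.176912000 - (-24.187911111)
ΔE = 22.010999 eV

Since this is positive, energy must be absorbed (photon absorption).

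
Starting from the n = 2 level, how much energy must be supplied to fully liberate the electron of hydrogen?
3.4014 eV

The ionization energy is the energy needed to remove the electron completely (n → ∞).

For hydrogen, E_n = -13.6057 eV / n².

At n = 2: E_2 = -13.6057 / 2² = -3.4014250 eV
At n = ∞: E_∞ = 0 eV

Ionization energy = E_∞ - E_2 = 0 - (-3.4014250) = 3.4014250 eV
Ionization energy ≈ 3.4014 eV

This is also called the binding energy of the electron in state n = 2.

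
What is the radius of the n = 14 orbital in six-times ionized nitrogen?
1.4817 nm (or 14.8170 Å)

The Bohr radius formula is:
r_n = n² a₀ / Z

where a₀ = 0.0529177 nm is the Bohr radius.

For N⁶⁺ (Z = 7) at n = 14:
r_14 = 14² × 0.0529177 nm / 7
r_14 = 196 × 0.0529177 nm / 7
r_14 = 10.37187 nm / 7
r_14 = 1.4817 nm

The electron orbits at approximately 1.4817 nm from the nucleus.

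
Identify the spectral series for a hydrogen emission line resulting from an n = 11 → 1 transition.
Lyman series

The spectral series in hydrogen are named based on the final (lower) energy level:
- Lyman series: n_final = 1 (ultraviolet)
- Balmer series: n_final = 2 (visible/near-UV)
- Paschen series: n_final = 3 (infrared)
- Brackett series: n_final = 4 (infrared)
- Pfund series: n_final = 5 (far infrared)

Since this transition ends at n = 1, it belongs to the Lyman series.

For reference, this 11 → 1 line has photon energy
ΔE = 13.6057 eV × (1/1² - 1/11²) = 13.4933 eV,
corresponding to wavelength λ = hc/ΔE = 1239.84 eV·nm / 13.4933 eV = 91.89 nm in the ultraviolet region.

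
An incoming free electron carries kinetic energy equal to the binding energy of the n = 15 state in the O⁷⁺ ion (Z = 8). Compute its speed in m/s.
1.17e+06 m/s (or 0.389% of c)

The binding energy at n = 15 for O⁷⁺ is:
E_15 = -13.6057 × 8²/15² = -3.87007 eV
|E_15| = 3.87007 eV

Convert to Joules:
KE = 3.87007 eV × (1.602177 × 10⁻¹⁹ J/eV) = 6.2005e-19 J

Using KE = ½mv²:
v = √(2·KE/m_e)
v = √(2 × 6.2005e-19 J / 9.10938 × 10⁻³¹ kg)
v = 1.17e+06 m/s

This is approximately 0.389% the speed of light.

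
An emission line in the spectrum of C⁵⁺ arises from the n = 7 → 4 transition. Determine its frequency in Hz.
4.98512e+15 Hz

First, find the transition energy:
E_7 = -13.6057 × 6² / 7² = -9.9960245 eV
E_4 = -13.6057 × 6² / 4² = -30.6128250 eV
|ΔE| = |E_4 - E_7| = 20.6168005 eV

Convert to Joules: E = 20.6168005 eV × (1.602177 × 10⁻¹⁹ J/eV) = 3.3031764e-18 J

Using E = hf:
f = E/h = 3.3031764e-18 J / (6.62607 × 10⁻³⁴ J·s)
f = 4.98512e+15 Hz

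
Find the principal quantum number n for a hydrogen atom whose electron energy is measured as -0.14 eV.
n = 10

The exact energy levels follow E_n = -13.6057 eV / n².

The measured value (-0.14 eV) is reported to only 2 significant figures, so we must test candidate n values and see which one matches to that precision.

Candidate energies:
  n = 8:  E = -13.6057/8² = -0.212589 eV
  n = 9:  E = -13.6057/9² = -0.167972 eV
  n = 10:  E = -13.6057/10² = -0.136057 eV  ← matches
  n = 11:  E = -13.6057/11² = -0.112444 eV
  n = 12:  E = -13.6057/12² = -0.094484 eV

Checking against the measurement of -0.14 eV (2 sig figs), only n = 10 agrees:
E_10 = -0.136057 eV, which rounds to -0.14 eV ✓

Therefore n = 10.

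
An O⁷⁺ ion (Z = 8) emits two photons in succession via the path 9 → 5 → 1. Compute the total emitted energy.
860.014617 eV

The energy levels of O⁷⁺ are E_n = -13.6057 × 8² / n² eV.

First transition (9 → 5):
ΔE₁ = |E_5 - E_9|
ΔE₁ = |-34.830592000000 - (-10.750182716049)| = 24.080409284 eV

Second transition (5 → 1):
ΔE₂ = |E_1 - E_5|
ΔE₂ = |-870.764800000000 - (-34.830592000000)| = 835.934208000 eV

Total energy released:
E_total = ΔE₁ + ΔE₂ = 24.080409284 + 835.934208000 = 860.014617 eV

Note: This equals the direct transition 9 → 1: 860.014617 eV ✓
Energy is conserved regardless of the path taken.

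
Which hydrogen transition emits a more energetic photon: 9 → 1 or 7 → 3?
9 → 1

Calculate the energy for each transition:

Transition 9 → 1:
ΔE₁ = |E_1 - E_9| = |-13.6057/1² - (-13.6057/9²)|
ΔE₁ = |-13.60570000 - (-0.16797160)| = 13.43773 eV

Transition 7 → 3:
ΔE₂ = |E_3 - E_7| = |-13.6057/3² - (-13.6057/7²)|
ΔE₂ = |-1.51174444 - (-0.27766735)| = 1.23408 eV

Since 13.43773 eV > 1.23408 eV, the transition 9 → 1 emits the more energetic photon.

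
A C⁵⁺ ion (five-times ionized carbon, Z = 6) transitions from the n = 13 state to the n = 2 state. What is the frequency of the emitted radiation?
2.89e+16 Hz

First, find the transition energy:
E_13 = -13.6057 × 6² / 13² = -2.89825562 eV
E_2 = -13.6057 × 6² / 2² = -122.45130000 eV
|ΔE| = |E_2 - E_13| = 119.55304438 eV

Convert to Joules: E = 119.55304438 eV × (1.602177 × 10⁻¹⁹ J/eV) = 1.9155e-17 J

Using E = hf:
f = E/h = 1.9155e-17 J / (6.62607 × 10⁻³⁴ J·s)
f = 2.89e+16 Hz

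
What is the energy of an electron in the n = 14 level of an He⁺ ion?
-0.277667 eV

For hydrogen-like ions, the energy levels scale with Z²:
E_n = -13.6057 Z² / n² eV

For He⁺ (Z = 2) at n = 14:
E_14 = -13.6057 × 2² / 14²
E_14 = -13.6057 × 4 / 196
E_14 = -54.4228 / 196
E_14 = -0.277667 eV

The energy is 4 times more negative than hydrogen at the same n due to the stronger nuclear charge.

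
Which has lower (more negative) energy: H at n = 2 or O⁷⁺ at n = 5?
O⁷⁺ at n = 5 (E = -34.83 eV)

Using E_n = -13.6057 Z² / n² eV:

H (Z = 1) at n = 2:
E = -13.6057 × 1² / 2² = -13.6057 × 1 / 4 = -3.40143 eV

O⁷⁺ (Z = 8) at n = 5:
E = -13.6057 × 8² / 5² = -13.6057 × 64 / 25 = -34.83059 eV

Since -34.83059 eV < -3.40143 eV,
O⁷⁺ at n = 5 is more tightly bound (requires more energy to ionize).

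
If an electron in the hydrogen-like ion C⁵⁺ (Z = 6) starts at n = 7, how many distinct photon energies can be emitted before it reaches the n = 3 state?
10

The electron can occupy levels n = 3, 4, ..., 7 during de-excitation — that is m = 7 - 3 + 1 = 5 distinct levels.

The number of distinct spectral lines equals the number of ways to choose 2 of these m levels (each pair gives one possible emission transition):

Number of lines = m(m-1)/2 = 5×4/2 = 10

These correspond to all possible transitions between the 5 levels:
7 → 6, 7 → 5, 7 → 4, 7 → 3, 6 → 5, 6 → 4, 6 → 3, 5 → 4...

Each transition produces a photon with a unique energy (and thus wavelength). This count does not depend on Z.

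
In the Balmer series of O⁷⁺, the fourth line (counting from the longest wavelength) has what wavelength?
6.41 nm

The lines of a series are numbered from the longest wavelength (smallest ΔE) outward; the fourth line is the transition from n = n_f + 4 to n_f.
The Balmer series has all transitions ending at n_f = 2.

For O⁷⁺ (Z = 8), the fourth line (δ-line) is the jump from n = 6 to n = 2:
E_6 = -13.6057 × 8² / 6² = -24.1879 eV
E_2 = -13.6057 × 8² / 2² = -217.6912 eV
ΔE = E_6 - E_2 = 193.5033 eV

λ = hc/E = 1239.84 eV·nm / 193.5033 eV
λ = 6.41 nm

This is the δ-line of the Balmer series in O⁷⁺.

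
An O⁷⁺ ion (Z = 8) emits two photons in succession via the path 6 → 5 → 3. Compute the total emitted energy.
72.56 eV

The energy levels of O⁷⁺ are E_n = -13.6057 × 8² / n² eV.

First transition (6 → 5):
ΔE₁ = |E_5 - E_6|
ΔE₁ = |-34.83059200 - (-24.18791111)| = 10.64268 eV

Second transition (5 → 3):
ΔE₂ = |E_3 - E_5|
ΔE₂ = |-96.75164444 - (-34.83059200)| = 61.92105 eV

Total energy released:
E_total = ΔE₁ + ΔE₂ = 10.64268 + 61.92105 = 72.56 eV

Note: This equals the direct transition 6 → 3: 72.56 eV ✓
Energy is conserved regardless of the path taken.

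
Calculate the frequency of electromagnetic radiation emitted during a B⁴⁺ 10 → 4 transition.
4.3179e+15 Hz

First, find the transition energy:
E_10 = -13.6057 × 5² / 10² = -3.4014250 eV
E_4 = -13.6057 × 5² / 4² = -21.2589063 eV
|ΔE| = |E_4 - E_10| = 17.8574813 eV

Convert to Joules: E = 17.8574813 eV × (1.602177 × 10⁻¹⁹ J/eV) = 2.861085e-18 J

Using E = hf:
f = E/h = 2.861085e-18 J / (6.62607 × 10⁻³⁴ J·s)
f = 4.3179e+15 Hz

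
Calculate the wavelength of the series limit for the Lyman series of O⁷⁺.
1.4239 nm

The series limit corresponds to the transition from n = ∞ to n = 1.
This is the highest energy (shortest wavelength) transition in the Lyman series.

E_∞ = 0 eV
E_1 = -13.6057 × 8² / 1² = -870.764800 eV

Energy at series limit:
ΔE = E_∞ - E_1 = 0 - (-870.764800) = 870.764800 eV
λ = hc/E = 1239.84 eV·nm / 870.764800 eV = 1.4239 nm

This energy equals the ionization energy from the n = 1 state of O⁷⁺.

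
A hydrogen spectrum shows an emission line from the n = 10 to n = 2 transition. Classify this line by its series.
Balmer series

The spectral series in hydrogen are named based on the final (lower) energy level:
- Lyman series: n_final = 1 (ultraviolet)
- Balmer series: n_final = 2 (visible/near-UV)
- Paschen series: n_final = 3 (infrared)
- Brackett series: n_final = 4 (infrared)
- Pfund series: n_final = 5 (far infrared)

Since this transition ends at n = 2, it belongs to the Balmer series.

For reference, this 10 → 2 line has photon energy
ΔE = 13.6057 eV × (1/2² - 1/10²) = 3.265368 eV,
corresponding to wavelength λ = hc/ΔE = 1239.84 eV·nm / 3.265368 eV = 379.69 nm in the visible/near-UV region.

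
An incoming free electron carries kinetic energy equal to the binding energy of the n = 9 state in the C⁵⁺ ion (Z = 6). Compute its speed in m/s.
1.4585e+06 m/s (or 0.49% of c)

The binding energy at n = 9 for C⁵⁺ is:
E_9 = -13.6057 × 6²/9² = -6.0469778 eV
|E_9| = 6.0469778 eV

Convert to Joules:
KE = 6.0469778 eV × (1.602177 × 10⁻¹⁹ J/eV) = 9.688329e-19 J

Using KE = ½mv²:
v = √(2·KE/m_e)
v = √(2 × 9.688329e-19 J / 9.10938 × 10⁻³¹ kg)
v = 1.4585e+06 m/s

This is approximately 0.49% the speed of light.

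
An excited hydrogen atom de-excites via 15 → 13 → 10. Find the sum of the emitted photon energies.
0.075587 eV

The energy levels of hydrogen are E_n = -13.6057 / n² eV.

First transition (15 → 13):
ΔE₁ = |E_13 - E_15|
ΔE₁ = |-0.080507100592 - (-0.060469777778)| = 0.020037323 eV

Second transition (13 → 10):
ΔE₂ = |E_10 - E_13|
ΔE₂ = |-0.136057000000 - (-0.080507100592)| = 0.055549899 eV

Total energy released:
E_total = ΔE₁ + ΔE₂ = 0.020037323 + 0.055549899 = 0.075587 eV

Note: This equals the direct transition 15 → 10: 0.075587 eV ✓
Energy is conserved regardless of the path taken.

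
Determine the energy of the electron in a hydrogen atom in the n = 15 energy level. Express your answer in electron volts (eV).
-0.0605 eV

The energy levels of a hydrogen-like atom are given by:
E_n = -13.6057 eV / n²

For n = 15:
E_15 = -13.6057 eV / 15²
E_15 = -13.6057 eV / 225
E_15 = -0.0605 eV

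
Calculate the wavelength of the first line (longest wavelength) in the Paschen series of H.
1874.60256 nm

The longest wavelength corresponds to the smallest energy transition in the series.
The Paschen series has all transitions ending at n_f = 3.

For H, the first line (α-line) is the jump from n = 4 to n = 3:
E_4 = -13.6057 / 4² = -0.85035625000 eV
E_3 = -13.6057 / 3² = -1.51174444444 eV
ΔE = E_4 - E_3 = 0.66138819444 eV

λ = hc/E = 1239.84 eV·nm / 0.66138819444 eV
λ = 1874.60256 nm

This is the α-line of the Paschen series in H.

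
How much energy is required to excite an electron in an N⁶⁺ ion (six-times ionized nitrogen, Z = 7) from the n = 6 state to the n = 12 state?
13.88915 eV

The energy levels of a hydrogen-like atom are E_n = -13.6057 Z² eV / n².

Energy at n = 6: E_6 = -13.6057 × 7² / 6² = -18.51886944 eV
Energy at n = 12: E_12 = -13.6057 × 7² / 12² = -4.62971736 eV

The excitation energy is the difference:
ΔE = E_12 - E_6
ΔE = -4.62971736 - (-18.51886944)
ΔE = 13.88915 eV

Since this is positive, energy must be absorbed (photon absorption).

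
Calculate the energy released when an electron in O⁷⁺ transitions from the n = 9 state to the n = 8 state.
2.8555 eV

The energy levels are E_n = -13.6057 Z² eV / n².

Energy at n = 9: E_9 = -13.6057 × 8² / 9² = -10.7501827 eV
Energy at n = 8: E_8 = -13.6057 × 8² / 8² = -13.6057000 eV

For emission (electron falling to lower state), the photon energy is:
E_photon = E_9 - E_8 = |-10.7501827 - (-13.6057000)|
E_photon = 2.8555 eV

This energy is carried away by the emitted photon.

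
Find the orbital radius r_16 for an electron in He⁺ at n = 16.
6.7735 nm (or 67.7347 Å)

The Bohr radius formula is:
r_n = n² a₀ / Z

where a₀ = 0.0529177 nm is the Bohr radius.

For He⁺ (Z = 2) at n = 16:
r_16 = 16² × 0.0529177 nm / 2
r_16 = 256 × 0.0529177 nm / 2
r_16 = 13.54693 nm / 2
r_16 = 6.7735 nm

The electron orbits at approximately 6.7735 nm from the nucleus.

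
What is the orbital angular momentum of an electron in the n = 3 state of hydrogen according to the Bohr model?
3.164e-34 J·s (or 3ℏ)

In the Bohr model, angular momentum is quantized:
L = nℏ

where ℏ = h/(2π) = 1.05457e-34 J·s

For n = 3:
L = 3 × 1.05457e-34 J·s
L = 3.164e-34 J·s

This can also be written as L = 3ℏ.
The angular momentum is an integer multiple of the reduced Planck constant.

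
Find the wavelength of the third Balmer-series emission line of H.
433.936 nm

The lines of a series are numbered from the longest wavelength (smallest ΔE) outward; the third line is the transition from n = n_f + 3 to n_f.
The Balmer series has all transitions ending at n_f = 2.

For H, the third line (γ-line) is the jump from n = 5 to n = 2:
E_5 = -13.6057 / 5² = -0.5442280 eV
E_2 = -13.6057 / 2² = -3.4014250 eV
ΔE = E_5 - E_2 = 2.8571970 eV

λ = hc/E = 1239.84 eV·nm / 2.8571970 eV
λ = 433.936 nm

This is the γ-line of the Balmer series in H.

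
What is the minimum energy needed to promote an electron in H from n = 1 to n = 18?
13.5637 eV

The energy levels of a hydrogen-like atom are E_n = -13.6057 eV / n².

Energy at n = 1: E_1 = -13.6057 / 1² = -13.6057000 eV
Energy at n = 18: E_18 = -13.6057 / 18² = -0.0419929 eV

The excitation energy is the difference:
ΔE = E_18 - E_1
ΔE = -0.0419929 - (-13.6057000)
ΔE = 13.5637 eV

Since this is positive, energy must be absorbed (photon absorption).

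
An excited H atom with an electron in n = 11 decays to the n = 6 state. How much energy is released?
0.265 eV

The energy levels are E_n = -13.6057 eV / n².

Energy at n = 11: E_11 = -13.6057 / 11² = -0.112444 eV
Energy at n = 6: E_6 = -13.6057 / 6² = -0.377936 eV

For emission (electron falling to lower state), the photon energy is:
E_photon = E_11 - E_6 = |-0.112444 - (-0.377936)|
E_photon = 0.265 eV

This energy is carried away by the emitted photon.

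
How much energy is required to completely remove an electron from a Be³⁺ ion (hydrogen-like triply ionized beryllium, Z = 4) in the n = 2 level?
54.42 eV

The ionization energy is the energy needed to remove the electron completely (n → ∞).

For a hydrogen-like ion with Z = 4, E_n = -13.6057 Z² / n² eV.

At n = 2: E_2 = -13.6057 × 4² / 2² = -54.42280 eV
At n = ∞: E_∞ = 0 eV

Ionization energy = E_∞ - E_2 = 0 - (-54.42280) = 54.42280 eV
Ionization energy ≈ 54.42 eV

This is also called the binding energy of the electron in state n = 2.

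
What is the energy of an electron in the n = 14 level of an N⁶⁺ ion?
-3.40143 eV

For hydrogen-like ions, the energy levels scale with Z²:
E_n = -13.6057 Z² / n² eV

For N⁶⁺ (Z = 7) at n = 14:
E_14 = -13.6057 × 7² / 14²
E_14 = -13.6057 × 49 / 196
E_14 = -666.6793 / 196
E_14 = -3.40143 eV

The energy is 49 times more negative than hydrogen at the same n due to the stronger nuclear charge.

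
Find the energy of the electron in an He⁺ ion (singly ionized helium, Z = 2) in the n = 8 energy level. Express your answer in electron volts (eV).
-0.850356 eV

The energy levels of a hydrogen-like atom are given by:
E_n = -13.6057 Z² / n² eV  (with Z = 2 for He⁺)

For n = 8:
E_8 = -13.6057 × 2² / 8²
E_8 = -13.6057 × 4 / 64
E_8 = -0.850356 eV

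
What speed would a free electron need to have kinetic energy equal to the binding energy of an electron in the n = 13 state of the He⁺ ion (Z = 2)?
3.36568e+05 m/s (or 0.1123% of c)

The binding energy at n = 13 for He⁺ is:
E_13 = -13.6057 × 2²/13² = -0.322028402 eV
|E_13| = 0.322028402 eV

Convert to Joules:
KE = 0.322028402 eV × (1.602177 × 10⁻¹⁹ J/eV) = 5.1594650e-20 J

Using KE = ½mv²:
v = √(2·KE/m_e)
v = √(2 × 5.1594650e-20 J / 9.10938 × 10⁻³¹ kg)
v = 3.36568e+05 m/s

This is approximately 0.1123% the speed of light.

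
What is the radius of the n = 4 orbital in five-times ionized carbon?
0.141114 nm (or 1.411139 Å)

The Bohr radius formula is:
r_n = n² a₀ / Z

where a₀ = 0.052917721 nm is the Bohr radius.

For C⁵⁺ (Z = 6) at n = 4:
r_4 = 4² × 0.052917721 nm / 6
r_4 = 16 × 0.052917721 nm / 6
r_4 = 0.8466835 nm / 6
r_4 = 0.141114 nm

The electron orbits at approximately 0.141114 nm from the nucleus.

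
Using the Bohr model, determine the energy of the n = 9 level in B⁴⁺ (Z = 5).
-4.199290 eV

For hydrogen-like ions, the energy levels scale with Z²:
E_n = -13.6057 Z² / n² eV

For B⁴⁺ (Z = 5) at n = 9:
E_9 = -13.6057 × 5² / 9²
E_9 = -13.6057 × 25 / 81
E_9 = -340.1425 / 81
E_9 = -4.199290 eV

The energy is 25 times more negative than hydrogen at the same n due to the stronger nuclear charge.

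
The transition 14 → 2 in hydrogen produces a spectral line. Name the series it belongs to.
Balmer series

The spectral series in hydrogen are named based on the final (lower) energy level:
- Lyman series: n_final = 1 (ultraviolet)
- Balmer series: n_final = 2 (visible/near-UV)
- Paschen series: n_final = 3 (infrared)
- Brackett series: n_final = 4 (infrared)
- Pfund series: n_final = 5 (far infrared)

Since this transition ends at n = 2, it belongs to the Balmer series.

For reference, this 14 → 2 line has photon energy
ΔE = 13.6057 eV × (1/2² - 1/14²) = 3.33200816 eV,
corresponding to wavelength λ = hc/ΔE = 1239.84 eV·nm / 3.33200816 eV = 372.0999 nm in the visible/near-UV region.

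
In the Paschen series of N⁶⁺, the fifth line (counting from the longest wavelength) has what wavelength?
19.48 nm

The lines of a series are numbered from the longest wavelength (smallest ΔE) outward; the fifth line is the transition from n = n_f + 5 to n_f.
The Paschen series has all transitions ending at n_f = 3.

For N⁶⁺ (Z = 7), the fifth line (ε-line) is the jump from n = 8 to n = 3:
E_8 = -13.6057 × 7² / 8² = -10.4169 eV
E_3 = -13.6057 × 7² / 3² = -74.0755 eV
ΔE = E_8 - E_3 = 63.6586 eV

λ = hc/E = 1239.84 eV·nm / 63.6586 eV
λ = 19.48 nm

This is the ε-line of the Paschen series in N⁶⁺.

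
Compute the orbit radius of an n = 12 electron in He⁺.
3.8101 nm (or 38.1008 Å)

The Bohr radius formula is:
r_n = n² a₀ / Z

where a₀ = 0.0529177 nm is the Bohr radius.

For He⁺ (Z = 2) at n = 12:
r_12 = 12² × 0.0529177 nm / 2
r_12 = 144 × 0.0529177 nm / 2
r_12 = 7.62015 nm / 2
r_12 = 3.8101 nm

The electron orbits at approximately 3.8101 nm from the nucleus.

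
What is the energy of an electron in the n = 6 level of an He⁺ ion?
-1.512 eV

For hydrogen-like ions, the energy levels scale with Z²:
E_n = -13.6057 Z² / n² eV

For He⁺ (Z = 2) at n = 6:
E_6 = -13.6057 × 2² / 6²
E_6 = -13.6057 × 4 / 36
E_6 = -54.4228 / 36
E_6 = -1.512 eV

The energy is 4 times more negative than hydrogen at the same n due to the stronger nuclear charge.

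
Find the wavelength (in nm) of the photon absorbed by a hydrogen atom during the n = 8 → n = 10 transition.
16200.2690 nm

First, find the transition energy using E_n = -13.6057 / n² eV:
E_8 = -13.6057 / 8² = -0.212589062500 eV
E_10 = -13.6057 / 10² = -0.136057000000 eV

Photon energy: |ΔE| = |E_10 - E_8| = 0.076532062500 eV

Convert to wavelength using E = hc/λ with hc = 1239.84 eV·nm:
λ = hc/E = 1239.84 eV·nm / 0.076532062500 eV
λ = 16200.2690 nm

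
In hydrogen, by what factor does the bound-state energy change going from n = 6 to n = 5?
1.44000

Using E_n = -13.6057 Z² / n² eV with Z = 1:

E_5 = -13.6057 / 5² = -13.6057 / 25 = -0.54422800000 eV
E_6 = -13.6057 / 6² = -13.6057 / 36 = -0.37793611111 eV

The ratio is:
E_5/E_6 = (-0.54422800000) / (-0.37793611111)
E_5/E_6 = (-13.6057/25) / (-13.6057/36)
E_5/E_6 = 36/25
E_5/E_6 = 1.44000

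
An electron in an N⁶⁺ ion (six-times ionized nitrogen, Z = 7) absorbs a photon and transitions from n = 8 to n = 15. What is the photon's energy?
7.453845 eV

The energy levels of a hydrogen-like atom are E_n = -13.6057 Z² eV / n².

Energy at n = 8: E_8 = -13.6057 × 7² / 8² = -10.416864063 eV
Energy at n = 15: E_15 = -13.6057 × 7² / 15² = -2.963019111 eV

The excitation energy is the difference:
ΔE = E_15 - E_8
ΔE = -2.963019111 - (-10.416864063)
ΔE = 7.453845 eV

Since this is positive, energy must be absorbed (photon absorption).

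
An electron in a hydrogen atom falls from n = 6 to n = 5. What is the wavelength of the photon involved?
7455.80562 nm

First, find the transition energy using E_n = -13.6057 / n² eV:
E_6 = -13.6057 / 6² = -0.37793611111 eV
E_5 = -13.6057 / 5² = -0.54422800000 eV

Photon energy: |ΔE| = |E_5 - E_6| = 0.16629188889 eV

Convert to wavelength using E = hc/λ with hc = 1239.84 eV·nm:
λ = hc/E = 1239.84 eV·nm / 0.16629188889 eV
λ = 7455.80562 nm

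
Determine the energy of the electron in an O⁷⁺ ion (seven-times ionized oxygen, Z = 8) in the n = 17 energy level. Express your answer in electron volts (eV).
-3.013 eV

The energy levels of a hydrogen-like atom are given by:
E_n = -13.6057 Z² / n² eV  (with Z = 8 for O⁷⁺)

For n = 17:
E_17 = -13.6057 × 8² / 17²
E_17 = -13.6057 × 64 / 289
E_17 = -3.013 eV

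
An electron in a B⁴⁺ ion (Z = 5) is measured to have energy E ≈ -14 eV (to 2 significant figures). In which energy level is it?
n = 5

The exact energy levels follow E_n = -13.6057 Z² / n² eV with Z = 5.

The measured value (-14 eV) is reported to only 2 significant figures, so we must test candidate n values and see which one matches to that precision.

Candidate energies:
  n = 3:  E = -13.6057 × 5² / 3² = -37.793611 eV
  n = 4:  E = -13.6057 × 5² / 4² = -21.258906 eV
  n = 5:  E = -13.6057 × 5² / 5² = -13.605700 eV  ← matches
  n = 6:  E = -13.6057 × 5² / 6² = -9.448403 eV
  n = 7:  E = -13.6057 × 5² / 7² = -6.941684 eV

Checking against the measurement of -14 eV (2 sig figs), only n = 5 agrees:
E_5 = -13.605700 eV, which rounds to -14 eV ✓

Therefore n = 5.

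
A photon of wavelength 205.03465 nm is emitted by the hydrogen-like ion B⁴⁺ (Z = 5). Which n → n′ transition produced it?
n = 10 → n = 6

First, find the photon energy from the wavelength (hc = 1239.84 eV·nm):
E = hc/λ = 1239.84 eV·nm / 205.03465 nm = 6.0469779 eV

The energy levels of B⁴⁺ satisfy E_n = -13.6057 × 5² / n² eV, so an emission n_i → n_f releases
ΔE = 13.6057 × 5² × (1/n_f² − 1/n_i²) eV.

Setting ΔE equal to the photon energy:
1/n_f² − 1/n_i² = 6.0469779 / (13.6057 × 5²) = 0.017777778

Since 1/n_i² must be positive, we need 1/n_f² > 0.017777778, i.e. n_f ≤ 7. For each allowed n_f, solve n_i = (1/n_f² − 0.017777778)^(−1/2) and check whether it is a whole number:
  n_f = 1: 1/n_i² = 1.000000000 − 0.017777778 = 0.982222222 → n_i = 1.009  (not an integer) ✗
  n_f = 2: 1/n_i² = 0.250000000 − 0.017777778 = 0.232222222 → n_i = 2.075  (not an integer) ✗
  n_f = 3: 1/n_i² = 0.111111111 − 0.017777778 = 0.093333333 → n_i = 3.273  (not an integer) ✗
  n_f = 4: 1/n_i² = 0.062500000 − 0.017777778 = 0.044722222 → n_i = 4.729  (not an integer) ✗
  n_f = 5: 1/n_i² = 0.040000000 − 0.017777778 = 0.022222222 → n_i = 6.708  (not an integer) ✗
  n_f = 6: 1/n_i² = 0.027777778 − 0.017777778 = 0.010000000 → n_i = 10.000  → integer, n_i = 10 ✓
  n_f = 7: 1/n_i² = 0.020408163 − 0.017777778 = 0.002630385 → n_i = 19.498  (not an integer) ✗

Only n_f = 6 gives an integer upper level, n_i = 10.

The transition is from n = 10 to n = 6 (emission).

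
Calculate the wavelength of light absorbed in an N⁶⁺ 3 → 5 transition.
26.15 nm

First, find the transition energy using E_n = -13.6057 Z² / n² eV:
E_3 = -13.6057 × 7² / 3² = -74.0755 eV
E_5 = -13.6057 × 7² / 5² = -26.6672 eV

Photon energy: |ΔE| = |E_5 - E_3| = 47.4083 eV

Convert to wavelength using E = hc/λ with hc = 1239.84 eV·nm:
λ = hc/E = 1239.84 eV·nm / 47.4083 eV
λ = 26.15 nm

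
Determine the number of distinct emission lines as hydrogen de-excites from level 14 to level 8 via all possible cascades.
21

The electron can occupy levels n = 8, 9, ..., 14 during de-excitation — that is m = 14 - 8 + 1 = 7 distinct levels.

The number of distinct spectral lines equals the number of ways to choose 2 of these m levels (each pair gives one possible emission transition):

Number of lines = m(m-1)/2 = 7×6/2 = 21

These correspond to all possible transitions between the 7 levels:
14 → 13, 14 → 12, 14 → 11, 14 → 10, 14 → 9, 14 → 8, 13 → 12, 13 → 11...

Each transition produces a photon with a unique energy (and thus wavelength). This count does not depend on Z.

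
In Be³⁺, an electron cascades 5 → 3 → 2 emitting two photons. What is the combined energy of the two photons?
45.715152 eV

The energy levels of Be³⁺ are E_n = -13.6057 × 4² / n² eV.

First transition (5 → 3):
ΔE₁ = |E_3 - E_5|
ΔE₁ = |-24.187911111111 - (-8.707648000000)| = 15.480263111 eV

Second transition (3 → 2):
ΔE₂ = |E_2 - E_3|
ΔE₂ = |-54.422800000000 - (-24.187911111111)| = 30.234888889 eV

Total energy released:
E_total = ΔE₁ + ΔE₂ = 15.480263111 + 30.234888889 = 45.715152 eV

Note: This equals the direct transition 5 → 2: 45.715152 eV ✓
Energy is conserved regardless of the path taken.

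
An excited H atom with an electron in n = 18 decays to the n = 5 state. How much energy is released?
0.50224 eV

The energy levels are E_n = -13.6057 eV / n².

Energy at n = 18: E_18 = -13.6057 / 18² = -0.04199290 eV
Energy at n = 5: E_5 = -13.6057 / 5² = -0.54422800 eV

For emission (electron falling to lower state), the photon energy is:
E_photon = E_18 - E_5 = |-0.04199290 - (-0.54422800)|
E_photon = 0.50224 eV

This energy is carried away by the emitted photon.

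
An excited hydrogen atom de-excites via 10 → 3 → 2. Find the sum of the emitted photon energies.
3.27 eV

The energy levels of hydrogen are E_n = -13.6057 / n² eV.

First transition (10 → 3):
ΔE₁ = |E_3 - E_10|
ΔE₁ = |-1.51174444 - (-0.13605700)| = 1.37569 eV

Second transition (3 → 2):
ΔE₂ = |E_2 - E_3|
ΔE₂ = |-3.40142500 - (-1.51174444)| = 1.88968 eV

Total energy released:
E_total = ΔE₁ + ΔE₂ = 1.37569 + 1.88968 = 3.27 eV

Note: This equals the direct transition 10 → 2: 3.27 eV ✓
Energy is conserved regardless of the path taken.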